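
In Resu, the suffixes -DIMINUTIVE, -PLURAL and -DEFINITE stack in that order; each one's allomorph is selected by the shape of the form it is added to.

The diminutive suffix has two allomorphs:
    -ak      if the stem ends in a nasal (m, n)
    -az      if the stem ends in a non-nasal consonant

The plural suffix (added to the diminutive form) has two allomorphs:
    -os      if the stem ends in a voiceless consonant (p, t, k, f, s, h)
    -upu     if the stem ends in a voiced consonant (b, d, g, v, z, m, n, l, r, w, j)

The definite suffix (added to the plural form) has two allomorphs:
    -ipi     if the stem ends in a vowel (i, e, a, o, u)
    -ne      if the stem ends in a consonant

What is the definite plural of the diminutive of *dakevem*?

*dakevem*: final consonant = /m/, a nasal → -ak → *dakevemak*.
The diminutive form *dakevemak* — final consonant /k/ (voiceless) → -os → *dakevemakos*.
Since the final sound of the plural form *dakevemakos* is /s/ (a consonant), it takes -ne, giving *dakevemakosne*.

dakevemakosne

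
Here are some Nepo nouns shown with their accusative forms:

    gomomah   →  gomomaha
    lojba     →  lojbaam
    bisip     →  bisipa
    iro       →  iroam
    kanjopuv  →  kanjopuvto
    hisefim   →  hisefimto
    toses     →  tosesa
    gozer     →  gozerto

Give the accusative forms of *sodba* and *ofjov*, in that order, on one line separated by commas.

sodbaam, ofjovto

The alternation tracks the final sound of the stem — -a when the stem ends in a voiceless consonant (*gomomah*, *bisip*, *toses*); -to when the stem ends in a voiced consonant (*kanjopuv*, *hisefim*, *gozer*); -am when the stem ends in a vowel (*lojba*, *iro*).
*sodba* — final sound /a/ (a vowel) → -am → *sodbaam*.
The final sound of *ofjov* is /v/, which is a voiced consonant, so the suffix is -to, giving *ofjovto*.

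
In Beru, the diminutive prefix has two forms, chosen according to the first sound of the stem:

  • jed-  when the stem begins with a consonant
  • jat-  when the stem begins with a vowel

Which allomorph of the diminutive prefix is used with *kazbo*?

The first sound of *kazbo* is /k/, which is a consonant, so the prefix is jed-.

jed-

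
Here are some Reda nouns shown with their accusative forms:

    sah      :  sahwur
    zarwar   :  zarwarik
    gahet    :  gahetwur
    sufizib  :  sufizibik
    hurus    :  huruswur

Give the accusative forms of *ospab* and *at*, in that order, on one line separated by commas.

The suffix is conditioned by the final consonant: -wur when the stem ends in a voiceless consonant (*sah*, *gahet*, *hurus*); -ik when the stem ends in a voiced consonant (*zarwar*, *sufizib*).
*ospab* — final consonant /b/ (voiced) → -ik → *ospabik*.
*at*: final consonant = /t/, voiceless → -wur → *atwur*.

ospabik, atwur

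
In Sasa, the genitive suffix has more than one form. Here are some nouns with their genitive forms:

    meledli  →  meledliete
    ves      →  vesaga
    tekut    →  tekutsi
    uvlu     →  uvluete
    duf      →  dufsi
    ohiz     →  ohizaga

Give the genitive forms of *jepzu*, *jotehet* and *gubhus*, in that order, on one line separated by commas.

jepzuete, jotehetsi, gubhusaga

The suffix is conditioned by the final sound: -aga when the stem ends in a sibilant (*ves*, *ohiz*); -si when the stem ends in a non-sibilant consonant (*tekut*, *duf*); -ete when the stem ends in a vowel (*meledli*, *uvlu*).
Since the final sound of *jepzu* is /u/ (a vowel), it takes -ete, giving *jepzuete*.
The final sound of *jotehet* is /t/, which is a non-sibilant consonant, so the suffix is -si, giving *jotehetsi*.
The final sound of *gubhus* is /s/, which is a sibilant, so the suffix is -aga, giving *gubhusaga*.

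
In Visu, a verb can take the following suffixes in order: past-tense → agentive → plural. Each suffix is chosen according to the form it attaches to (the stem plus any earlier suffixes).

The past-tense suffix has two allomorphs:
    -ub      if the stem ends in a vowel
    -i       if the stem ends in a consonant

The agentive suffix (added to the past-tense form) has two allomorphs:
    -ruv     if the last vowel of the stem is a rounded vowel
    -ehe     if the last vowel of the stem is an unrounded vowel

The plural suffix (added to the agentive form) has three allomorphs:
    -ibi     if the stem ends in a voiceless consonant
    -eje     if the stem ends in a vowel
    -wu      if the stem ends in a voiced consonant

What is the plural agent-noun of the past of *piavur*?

piavurieheeje

The final sound of *piavur* is /r/, which is a consonant, so the past-tense suffix is -i, giving *piavuri*.
The past-tense form *piavuri* — last vowel /i/ (an unrounded vowel) → -ehe → *piavuriehe*.
The agentive form *piavuriehe* — final sound /e/ (a vowel) → -eje → *piavurieheeje*.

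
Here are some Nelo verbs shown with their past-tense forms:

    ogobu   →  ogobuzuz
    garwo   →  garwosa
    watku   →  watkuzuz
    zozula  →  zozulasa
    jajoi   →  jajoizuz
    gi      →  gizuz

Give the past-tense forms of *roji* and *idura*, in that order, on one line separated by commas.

rojizuz, idurasa

The alternation tracks the last vowel of the stem — -zuz when the last vowel of the stem is a high vowel (*ogobu*, *watku*, *jajoi*, *gi*); -sa when the last vowel of the stem is a non-high vowel (*garwo*, *zozula*).
*roji*: last vowel = /i/, a high vowel → -zuz → *rojizuz*.
The last vowel of *idura* is /a/, which is a non-high vowel, so the suffix is -sa, giving *idurasa*.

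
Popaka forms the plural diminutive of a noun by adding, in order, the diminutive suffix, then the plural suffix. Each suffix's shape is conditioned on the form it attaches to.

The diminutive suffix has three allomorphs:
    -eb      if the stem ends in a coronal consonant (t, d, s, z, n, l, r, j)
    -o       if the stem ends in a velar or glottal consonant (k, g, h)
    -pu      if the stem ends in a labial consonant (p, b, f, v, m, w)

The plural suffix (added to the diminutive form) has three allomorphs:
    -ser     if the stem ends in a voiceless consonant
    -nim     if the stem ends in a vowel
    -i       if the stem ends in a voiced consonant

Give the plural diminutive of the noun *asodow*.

The final consonant of *asodow* is /w/, which is labial, so the diminutive suffix is -pu, giving *asodowpu*.
The diminutive form *asodowpu* — final sound /u/ (a vowel) → -nim → *asodowpunim*.

asodowpunim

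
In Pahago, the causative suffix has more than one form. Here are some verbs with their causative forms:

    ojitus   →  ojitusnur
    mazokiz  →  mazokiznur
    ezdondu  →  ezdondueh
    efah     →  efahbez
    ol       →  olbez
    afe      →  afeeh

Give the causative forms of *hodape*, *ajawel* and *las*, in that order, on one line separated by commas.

The alternation tracks the final sound of the stem — -nur when the stem ends in a sibilant (*ojitus*, *mazokiz*); -bez when the stem ends in a non-sibilant consonant (*efah*, *ol*); -eh when the stem ends in a vowel (*ezdondu*, *afe*).
*hodape* — final sound /e/ (a vowel) → -eh → *hodapeeh*.
The final sound of *ajawel* is /l/, which is a non-sibilant consonant, so the suffix is -bez, giving *ajawelbez*.
*las* — final sound /s/ (a sibilant) → -nur → *lasnur*.

hodapeeh, ajawelbez, lasnur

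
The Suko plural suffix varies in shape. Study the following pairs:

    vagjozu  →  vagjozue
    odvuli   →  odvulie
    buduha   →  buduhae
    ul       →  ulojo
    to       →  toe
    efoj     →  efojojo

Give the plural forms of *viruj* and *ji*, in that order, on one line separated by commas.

The alternation tracks the final sound of the stem — -ojo when the stem ends in a consonant (*ul*, *efoj*); -e when the stem ends in a vowel (*vagjozu*, *odvuli*, *buduha*, *to*).
The final sound of *viruj* is /j/, which is a consonant, so the suffix is -ojo, giving *virujojo*.
*ji* — final sound /i/ (a vowel) → -e → *jie*.

virujojo, jie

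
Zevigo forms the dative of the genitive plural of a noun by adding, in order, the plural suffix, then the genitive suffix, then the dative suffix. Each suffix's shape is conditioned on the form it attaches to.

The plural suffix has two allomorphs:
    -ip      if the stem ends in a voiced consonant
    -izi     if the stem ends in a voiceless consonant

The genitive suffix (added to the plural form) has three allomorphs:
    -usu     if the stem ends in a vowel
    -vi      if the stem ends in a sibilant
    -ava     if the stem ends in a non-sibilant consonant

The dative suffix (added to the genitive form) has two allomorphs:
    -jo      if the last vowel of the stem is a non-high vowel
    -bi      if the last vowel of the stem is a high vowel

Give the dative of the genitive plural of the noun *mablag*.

mablagipavajo

*mablag* — final consonant /g/ (voiced) → -ip → *mablagip*.
Since the final sound of the plural form *mablagip* is /p/ (a non-sibilant consonant), it takes -ava, giving *mablagipava*.
The genitive form *mablagipava*: last vowel = /a/, a non-high vowel → -jo → *mablagipavajo*.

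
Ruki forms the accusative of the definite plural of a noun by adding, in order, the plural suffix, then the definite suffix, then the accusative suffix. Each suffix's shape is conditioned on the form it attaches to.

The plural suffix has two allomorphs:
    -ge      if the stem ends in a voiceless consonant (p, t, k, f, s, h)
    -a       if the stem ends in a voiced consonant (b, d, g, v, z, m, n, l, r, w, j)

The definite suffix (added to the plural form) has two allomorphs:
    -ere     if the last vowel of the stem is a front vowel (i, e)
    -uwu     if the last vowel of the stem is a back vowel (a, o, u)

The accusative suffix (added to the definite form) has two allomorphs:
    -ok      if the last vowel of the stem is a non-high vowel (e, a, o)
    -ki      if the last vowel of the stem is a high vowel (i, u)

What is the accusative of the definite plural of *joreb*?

jorebauwuki

Since the final consonant of *joreb* is /b/ (voiced), it takes -a, giving *joreba*.
The plural form *joreba* — last vowel /a/ (a back vowel) → -uwu → *jorebauwu*.
The definite form *jorebauwu*: last vowel = /u/, a high vowel → -ki → *jorebauwuki*.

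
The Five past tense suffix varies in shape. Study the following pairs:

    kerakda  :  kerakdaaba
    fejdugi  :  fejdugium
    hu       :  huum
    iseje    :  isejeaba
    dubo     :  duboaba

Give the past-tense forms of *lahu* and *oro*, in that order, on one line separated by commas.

lahuum, oroaba

The suffix is conditioned by the last vowel: -um when the last vowel of the stem is a high vowel (*fejdugi*, *hu*); -aba when the last vowel of the stem is a non-high vowel (*kerakda*, *iseje*, *dubo*).
*lahu*: last vowel = /u/, a high vowel → -um → *lahuum*.
Since the last vowel of *oro* is /o/ (a non-high vowel), it takes -aba, giving *oroaba*.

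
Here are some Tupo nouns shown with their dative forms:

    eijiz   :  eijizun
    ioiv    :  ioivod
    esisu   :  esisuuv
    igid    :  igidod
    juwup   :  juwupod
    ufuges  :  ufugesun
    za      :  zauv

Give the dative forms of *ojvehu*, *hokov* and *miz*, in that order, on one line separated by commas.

ojvehuuv, hokovod, mizun

Looking at the final sound of each stem: -un when the stem ends in a sibilant (*eijiz*, *ufuges*); -od when the stem ends in a non-sibilant consonant (*ioiv*, *igid*, *juwup*); -uv when the stem ends in a vowel (*esisu*, *za*).
Since the final sound of *ojvehu* is /u/ (a vowel), it takes -uv, giving *ojvehuuv*.
*hokov*: final sound = /v/, a non-sibilant consonant → -od → *hokovod*.
*miz*: final sound = /z/, a sibilant → -un → *mizun*.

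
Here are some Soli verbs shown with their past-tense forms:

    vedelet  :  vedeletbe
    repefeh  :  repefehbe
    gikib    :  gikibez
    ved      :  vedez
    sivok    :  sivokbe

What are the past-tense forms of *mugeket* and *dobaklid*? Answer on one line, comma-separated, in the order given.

mugeketbe, dobaklidez

The suffix is conditioned by the final consonant: -be when the stem ends in a voiceless consonant (*vedelet*, *repefeh*, *sivok*); -ez when the stem ends in a voiced consonant (*gikib*, *ved*).
*mugeket* — final consonant /t/ (voiceless) → -be → *mugeketbe*.
Since the final consonant of *dobaklid* is /d/ (voiced), it takes -ez, giving *dobaklidez*.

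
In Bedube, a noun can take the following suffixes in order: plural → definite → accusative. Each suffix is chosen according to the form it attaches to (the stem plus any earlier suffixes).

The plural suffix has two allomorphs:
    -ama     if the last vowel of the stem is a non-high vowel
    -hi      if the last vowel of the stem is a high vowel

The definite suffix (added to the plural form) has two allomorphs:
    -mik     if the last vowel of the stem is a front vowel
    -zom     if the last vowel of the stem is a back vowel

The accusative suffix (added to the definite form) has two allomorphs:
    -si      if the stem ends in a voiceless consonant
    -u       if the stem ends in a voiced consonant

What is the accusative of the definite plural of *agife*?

agifeamazomu

*agife* — last vowel /e/ (a non-high vowel) → -ama → *agifeama*.
The plural form *agifeama* — last vowel /a/ (a back vowel) → -zom → *agifeamazom*.
The definite form *agifeamazom*: final consonant = /m/, voiced → -u → *agifeamazomu*.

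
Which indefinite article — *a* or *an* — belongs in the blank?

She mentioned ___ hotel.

a

The indefinite article is chosen by the initial *sound* of the following word, not its spelling.
*hotel* begins with the sound /h/ (h is pronounced) — a consonant sound.
So the article is *a*: She mentioned a hotel.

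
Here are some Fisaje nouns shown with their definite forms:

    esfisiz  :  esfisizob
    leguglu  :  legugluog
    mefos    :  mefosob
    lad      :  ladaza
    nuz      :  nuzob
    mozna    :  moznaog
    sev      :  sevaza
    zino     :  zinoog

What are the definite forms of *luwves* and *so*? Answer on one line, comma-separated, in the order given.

luwvesob, soog

The alternation tracks the final sound of the stem — -ob when the stem ends in a sibilant (*esfisiz*, *mefos*, *nuz*); -aza when the stem ends in a non-sibilant consonant (*lad*, *sev*); -og when the stem ends in a vowel (*leguglu*, *mozna*, *zino*).
*luwves*: final sound = /s/, a sibilant → -ob → *luwvesob*.
*so*: final sound = /o/, a vowel → -og → *soog*.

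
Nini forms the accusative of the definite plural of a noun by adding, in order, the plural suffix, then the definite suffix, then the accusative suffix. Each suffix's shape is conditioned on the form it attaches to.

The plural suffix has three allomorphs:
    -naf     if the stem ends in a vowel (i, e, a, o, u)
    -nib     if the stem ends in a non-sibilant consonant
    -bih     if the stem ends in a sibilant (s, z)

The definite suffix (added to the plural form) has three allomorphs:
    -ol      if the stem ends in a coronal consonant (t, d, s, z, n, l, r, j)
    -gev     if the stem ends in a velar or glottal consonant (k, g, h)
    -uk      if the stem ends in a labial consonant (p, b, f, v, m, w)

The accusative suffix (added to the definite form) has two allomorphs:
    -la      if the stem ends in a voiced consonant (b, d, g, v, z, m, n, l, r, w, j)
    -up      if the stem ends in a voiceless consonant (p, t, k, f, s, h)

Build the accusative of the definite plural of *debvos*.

debvosbihgevla

The final sound of *debvos* is /s/, which is a sibilant, so the plural suffix is -bih, giving *debvosbih*.
Since the final consonant of the plural form *debvosbih* is /h/ (velar/glottal), it takes -gev, giving *debvosbihgev*.
The final consonant of the definite form *debvosbihgev* is /v/, which is voiced, so the accusative suffix is -la, giving *debvosbihgevla*.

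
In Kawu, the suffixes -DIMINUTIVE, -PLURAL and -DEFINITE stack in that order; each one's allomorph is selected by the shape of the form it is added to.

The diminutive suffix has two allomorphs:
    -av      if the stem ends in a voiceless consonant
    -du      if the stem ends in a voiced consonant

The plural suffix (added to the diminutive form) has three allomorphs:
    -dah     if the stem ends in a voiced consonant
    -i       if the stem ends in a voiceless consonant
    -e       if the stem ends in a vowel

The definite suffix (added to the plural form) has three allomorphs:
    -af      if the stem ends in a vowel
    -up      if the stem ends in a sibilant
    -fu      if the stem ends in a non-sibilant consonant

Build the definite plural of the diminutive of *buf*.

Since the final consonant of *buf* is /f/ (voiceless), it takes -av, giving *bufav*.
The diminutive form *bufav*: final sound = /v/, a voiced consonant → -dah → *bufavdah*.
The plural form *bufavdah*: final sound = /h/, a non-sibilant consonant → -fu → *bufavdahfu*.

bufavdahfu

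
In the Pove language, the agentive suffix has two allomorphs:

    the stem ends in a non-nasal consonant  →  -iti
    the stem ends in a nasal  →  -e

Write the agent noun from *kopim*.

kopime

*kopim* — final consonant /m/ (a nasal) → -e → *kopime*.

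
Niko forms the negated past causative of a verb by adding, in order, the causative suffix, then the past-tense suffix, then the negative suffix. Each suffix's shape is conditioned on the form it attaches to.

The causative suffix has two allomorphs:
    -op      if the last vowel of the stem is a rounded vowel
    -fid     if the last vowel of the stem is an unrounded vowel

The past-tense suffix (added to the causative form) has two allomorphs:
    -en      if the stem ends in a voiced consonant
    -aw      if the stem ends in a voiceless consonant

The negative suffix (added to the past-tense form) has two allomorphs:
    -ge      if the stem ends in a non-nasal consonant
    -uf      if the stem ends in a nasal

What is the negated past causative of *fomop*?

The last vowel of *fomop* is /o/, which is a rounded vowel, so the causative suffix is -op, giving *fomopop*.
The causative form *fomopop* — final consonant /p/ (voiceless) → -aw → *fomopopaw*.
The past-tense form *fomopopaw*: final consonant = /w/, non-nasal → -ge → *fomopopawge*.

fomopopawge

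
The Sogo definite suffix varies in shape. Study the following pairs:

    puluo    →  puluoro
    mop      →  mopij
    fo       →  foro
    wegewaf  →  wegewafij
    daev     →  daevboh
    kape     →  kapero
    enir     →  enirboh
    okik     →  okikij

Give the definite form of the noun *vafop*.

vafopij

The alternation tracks the final sound of the stem — -ij when the stem ends in a voiceless consonant (*mop*, *wegewaf*, *okik*); -boh when the stem ends in a voiced consonant (*daev*, *enir*); -ro when the stem ends in a vowel (*puluo*, *fo*, *kape*).
Since the final sound of *vafop* is /p/ (a voiceless consonant), it takes -ij, giving *vafopij*.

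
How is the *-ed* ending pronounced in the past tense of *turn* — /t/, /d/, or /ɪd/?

/d/

The stem *turn* ends in a voiced sound other than /d/.
The -ed suffix is realized as /ɪd/ after /t, d/; as /t/ after other voiceless consonants; and as /d/ after other voiced sounds.
So -ed on *turn* is pronounced /d/.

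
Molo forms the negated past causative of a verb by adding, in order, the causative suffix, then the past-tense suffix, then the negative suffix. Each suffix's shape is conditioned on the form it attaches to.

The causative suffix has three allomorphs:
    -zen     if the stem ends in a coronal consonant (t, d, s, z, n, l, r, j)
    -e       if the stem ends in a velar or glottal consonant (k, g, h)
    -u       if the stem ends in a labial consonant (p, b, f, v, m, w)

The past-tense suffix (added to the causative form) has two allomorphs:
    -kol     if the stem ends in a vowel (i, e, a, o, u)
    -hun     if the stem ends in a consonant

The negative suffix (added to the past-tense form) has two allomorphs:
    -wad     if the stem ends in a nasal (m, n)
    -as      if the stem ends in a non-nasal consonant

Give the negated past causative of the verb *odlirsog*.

odlirsogekolas

*odlirsog* — final consonant /g/ (velar/glottal) → -e → *odlirsoge*.
Since the final sound of the causative form *odlirsoge* is /e/ (a vowel), it takes -kol, giving *odlirsogekol*.
The past-tense form *odlirsogekol*: final consonant = /l/, non-nasal → -as → *odlirsogekolas*.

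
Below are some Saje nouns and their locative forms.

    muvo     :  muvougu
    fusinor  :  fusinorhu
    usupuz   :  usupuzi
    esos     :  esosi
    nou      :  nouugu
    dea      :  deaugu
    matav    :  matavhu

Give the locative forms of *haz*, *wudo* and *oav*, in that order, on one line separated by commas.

The suffix is conditioned by the final sound: -i when the stem ends in a sibilant (*usupuz*, *esos*); -hu when the stem ends in a non-sibilant consonant (*fusinor*, *matav*); -ugu when the stem ends in a vowel (*muvo*, *nou*, *dea*).
*haz* — final sound /z/ (a sibilant) → -i → *hazi*.
*wudo*: final sound = /o/, a vowel → -ugu → *wudougu*.
*oav* — final sound /v/ (a non-sibilant consonant) → -hu → *oavhu*.

hazi, wudougu, oavhu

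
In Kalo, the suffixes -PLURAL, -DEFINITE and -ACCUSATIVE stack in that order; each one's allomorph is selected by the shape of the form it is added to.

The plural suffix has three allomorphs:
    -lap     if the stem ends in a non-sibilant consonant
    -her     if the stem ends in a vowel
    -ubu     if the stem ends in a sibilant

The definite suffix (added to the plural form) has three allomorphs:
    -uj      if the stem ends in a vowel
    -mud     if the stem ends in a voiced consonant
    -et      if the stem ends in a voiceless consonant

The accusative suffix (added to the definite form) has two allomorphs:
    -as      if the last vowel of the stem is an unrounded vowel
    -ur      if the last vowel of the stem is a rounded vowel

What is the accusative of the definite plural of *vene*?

venehermudur

The final sound of *vene* is /e/, which is a vowel, so the plural suffix is -her, giving *veneher*.
The final sound of the plural form *veneher* is /r/, which is a voiced consonant, so the definite suffix is -mud, giving *venehermud*.
The definite form *venehermud*: last vowel = /u/, a rounded vowel → -ur → *venehermudur*.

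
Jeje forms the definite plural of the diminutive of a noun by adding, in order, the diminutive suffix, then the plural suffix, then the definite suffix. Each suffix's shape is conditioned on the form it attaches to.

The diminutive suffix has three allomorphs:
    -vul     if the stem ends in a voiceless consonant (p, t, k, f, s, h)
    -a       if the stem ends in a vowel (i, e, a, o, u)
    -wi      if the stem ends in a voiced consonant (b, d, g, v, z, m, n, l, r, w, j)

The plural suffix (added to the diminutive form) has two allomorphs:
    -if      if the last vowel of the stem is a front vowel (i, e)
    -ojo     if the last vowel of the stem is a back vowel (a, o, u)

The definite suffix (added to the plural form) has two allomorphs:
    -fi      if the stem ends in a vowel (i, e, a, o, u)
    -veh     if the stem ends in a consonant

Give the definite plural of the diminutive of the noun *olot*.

olotvulojofi

Since the final sound of *olot* is /t/ (a voiceless consonant), it takes -vul, giving *olotvul*.
The last vowel of the diminutive form *olotvul* is /u/, which is a back vowel, so the plural suffix is -ojo, giving *olotvulojo*.
Since the final sound of the plural form *olotvulojo* is /o/ (a vowel), it takes -fi, giving *olotvulojofi*.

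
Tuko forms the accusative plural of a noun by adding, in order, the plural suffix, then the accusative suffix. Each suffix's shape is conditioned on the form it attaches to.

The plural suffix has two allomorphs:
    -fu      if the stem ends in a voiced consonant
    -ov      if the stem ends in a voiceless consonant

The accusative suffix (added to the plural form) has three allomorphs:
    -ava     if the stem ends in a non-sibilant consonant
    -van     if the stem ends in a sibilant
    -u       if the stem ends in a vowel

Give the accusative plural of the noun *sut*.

sutovava

Since the final consonant of *sut* is /t/ (voiceless), it takes -ov, giving *sutov*.
The plural form *sutov*: final sound = /v/, a non-sibilant consonant → -ava → *sutovava*.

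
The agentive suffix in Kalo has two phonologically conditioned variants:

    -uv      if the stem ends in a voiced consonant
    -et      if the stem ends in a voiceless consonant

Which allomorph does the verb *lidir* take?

Since the final consonant of *lidir* is /r/ (voiced), it takes -uv.

-uv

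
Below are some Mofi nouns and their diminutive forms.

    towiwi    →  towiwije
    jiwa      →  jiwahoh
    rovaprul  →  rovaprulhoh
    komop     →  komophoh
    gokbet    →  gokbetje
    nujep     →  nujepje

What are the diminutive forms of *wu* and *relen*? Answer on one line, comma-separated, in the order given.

The alternation tracks the last vowel of the stem — -je when the last vowel of the stem is a front vowel (*towiwi*, *gokbet*, *nujep*); -hoh when the last vowel of the stem is a back vowel (*jiwa*, *rovaprul*, *komop*).
*wu*: last vowel = /u/, a back vowel → -hoh → *wuhoh*.
Since the last vowel of *relen* is /e/ (a front vowel), it takes -je, giving *relenje*.

wuhoh, relenje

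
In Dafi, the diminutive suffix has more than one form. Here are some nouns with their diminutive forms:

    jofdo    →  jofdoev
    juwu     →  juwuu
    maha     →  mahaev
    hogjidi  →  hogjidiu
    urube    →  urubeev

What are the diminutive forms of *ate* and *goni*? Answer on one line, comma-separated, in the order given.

The suffix is conditioned by the last vowel: -u when the last vowel of the stem is a high vowel (*juwu*, *hogjidi*); -ev when the last vowel of the stem is a non-high vowel (*jofdo*, *maha*, *urube*).
*ate*: last vowel = /e/, a non-high vowel → -ev → *ateev*.
*goni*: last vowel = /i/, a high vowel → -u → *goniu*.

ateev, goniu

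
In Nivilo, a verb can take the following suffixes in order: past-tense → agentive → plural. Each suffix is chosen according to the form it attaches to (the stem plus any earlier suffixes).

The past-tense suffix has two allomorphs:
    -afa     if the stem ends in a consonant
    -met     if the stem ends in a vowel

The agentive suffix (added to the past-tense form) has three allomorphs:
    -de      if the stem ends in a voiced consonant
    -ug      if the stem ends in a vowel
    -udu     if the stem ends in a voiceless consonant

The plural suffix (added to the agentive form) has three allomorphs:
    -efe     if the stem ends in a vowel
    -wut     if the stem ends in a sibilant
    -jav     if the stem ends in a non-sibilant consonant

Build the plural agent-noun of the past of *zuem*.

*zuem* — final sound /m/ (a consonant) → -afa → *zuemafa*.
Since the final sound of the past-tense form *zuemafa* is /a/ (a vowel), it takes -ug, giving *zuemafaug*.
The agentive form *zuemafaug* — final sound /g/ (a non-sibilant consonant) → -jav → *zuemafaugjav*.

zuemafaugjav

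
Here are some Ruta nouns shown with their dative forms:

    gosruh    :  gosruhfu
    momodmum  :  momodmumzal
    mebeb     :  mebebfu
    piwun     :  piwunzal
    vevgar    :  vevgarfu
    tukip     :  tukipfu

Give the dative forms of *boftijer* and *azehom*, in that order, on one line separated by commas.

boftijerfu, azehomzal

The suffix is conditioned by the final consonant: -zal when the stem ends in a nasal (*momodmum*, *piwun*); -fu when the stem ends in a non-nasal consonant (*gosruh*, *mebeb*, *vevgar*, *tukip*).
*boftijer*: final consonant = /r/, non-nasal → -fu → *boftijerfu*.
Since the final consonant of *azehom* is /m/ (a nasal), it takes -zal, giving *azehomzal*.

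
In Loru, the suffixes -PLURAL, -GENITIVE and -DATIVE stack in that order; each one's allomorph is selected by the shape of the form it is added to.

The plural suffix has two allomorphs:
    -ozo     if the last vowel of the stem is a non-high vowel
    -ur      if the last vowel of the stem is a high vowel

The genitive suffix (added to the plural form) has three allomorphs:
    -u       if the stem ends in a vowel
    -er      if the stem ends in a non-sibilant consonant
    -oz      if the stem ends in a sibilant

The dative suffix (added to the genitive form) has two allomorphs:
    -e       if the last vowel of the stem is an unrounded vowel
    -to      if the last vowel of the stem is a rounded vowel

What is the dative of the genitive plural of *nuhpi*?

Since the last vowel of *nuhpi* is /i/ (a high vowel), it takes -ur, giving *nuhpiur*.
The plural form *nuhpiur*: final sound = /r/, a non-sibilant consonant → -er → *nuhpiurer*.
Since the last vowel of the genitive form *nuhpiurer* is /e/ (an unrounded vowel), it takes -e, giving *nuhpiurere*.

nuhpiurere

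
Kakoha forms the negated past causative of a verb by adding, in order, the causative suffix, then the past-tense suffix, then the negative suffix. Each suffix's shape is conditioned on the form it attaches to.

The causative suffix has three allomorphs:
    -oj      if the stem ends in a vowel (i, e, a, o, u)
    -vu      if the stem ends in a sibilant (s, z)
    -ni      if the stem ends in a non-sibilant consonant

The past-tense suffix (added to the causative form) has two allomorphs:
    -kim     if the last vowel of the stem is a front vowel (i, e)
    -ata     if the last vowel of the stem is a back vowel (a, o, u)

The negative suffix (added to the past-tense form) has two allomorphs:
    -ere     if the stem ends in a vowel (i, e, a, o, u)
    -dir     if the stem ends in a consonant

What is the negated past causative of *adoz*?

*adoz* — final sound /z/ (a sibilant) → -vu → *adozvu*.
The causative form *adozvu*: last vowel = /u/, a back vowel → -ata → *adozvuata*.
The final sound of the past-tense form *adozvuata* is /a/, which is a vowel, so the negative suffix is -ere, giving *adozvuataere*.

adozvuataere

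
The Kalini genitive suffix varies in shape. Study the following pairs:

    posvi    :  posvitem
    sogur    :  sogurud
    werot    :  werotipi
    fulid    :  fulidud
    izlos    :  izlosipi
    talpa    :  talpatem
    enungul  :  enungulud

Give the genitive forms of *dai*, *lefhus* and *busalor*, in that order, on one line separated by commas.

daitem, lefhusipi, busalorud

The suffix is conditioned by the final sound: -ipi when the stem ends in a voiceless consonant (*werot*, *izlos*); -ud when the stem ends in a voiced consonant (*sogur*, *fulid*, *enungul*); -tem when the stem ends in a vowel (*posvi*, *talpa*).
The final sound of *dai* is /i/, which is a vowel, so the suffix is -tem, giving *daitem*.
The final sound of *lefhus* is /s/, which is a voiceless consonant, so the suffix is -ipi, giving *lefhusipi*.
*busalor* — final sound /r/ (a voiced consonant) → -ud → *busalorud*.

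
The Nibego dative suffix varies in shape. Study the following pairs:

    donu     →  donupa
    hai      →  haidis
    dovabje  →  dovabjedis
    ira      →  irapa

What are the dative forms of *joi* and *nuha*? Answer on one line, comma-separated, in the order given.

The suffix is conditioned by the last vowel: -dis when the last vowel of the stem is a front vowel (*hai*, *dovabje*); -pa when the last vowel of the stem is a back vowel (*donu*, *ira*).
The last vowel of *joi* is /i/, which is a front vowel, so the suffix is -dis, giving *joidis*.
*nuha* — last vowel /a/ (a back vowel) → -pa → *nuhapa*.

joidis, nuhapa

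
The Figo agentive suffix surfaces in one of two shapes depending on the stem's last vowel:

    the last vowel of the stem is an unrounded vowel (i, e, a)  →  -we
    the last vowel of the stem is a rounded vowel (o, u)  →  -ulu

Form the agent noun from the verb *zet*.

zetwe

Since the last vowel of *zet* is /e/ (an unrounded vowel), it takes -we, giving *zetwe*.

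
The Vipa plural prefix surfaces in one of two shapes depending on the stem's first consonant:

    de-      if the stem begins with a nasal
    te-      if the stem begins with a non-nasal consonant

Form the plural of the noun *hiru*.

*hiru* — first consonant /h/ (non-nasal) → te- → *tehiru*.

tehiru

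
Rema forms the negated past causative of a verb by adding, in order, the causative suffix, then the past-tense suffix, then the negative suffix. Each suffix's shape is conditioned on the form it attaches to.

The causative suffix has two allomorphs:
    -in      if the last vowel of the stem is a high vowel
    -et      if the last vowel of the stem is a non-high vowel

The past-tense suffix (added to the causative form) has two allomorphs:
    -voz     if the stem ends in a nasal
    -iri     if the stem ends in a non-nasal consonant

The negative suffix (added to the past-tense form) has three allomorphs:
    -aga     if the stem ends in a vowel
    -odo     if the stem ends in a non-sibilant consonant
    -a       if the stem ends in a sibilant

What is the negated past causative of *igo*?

igoetiriaga

The last vowel of *igo* is /o/, which is a non-high vowel, so the causative suffix is -et, giving *igoet*.
Since the final consonant of the causative form *igoet* is /t/ (non-nasal), it takes -iri, giving *igoetiri*.
The past-tense form *igoetiri* — final sound /i/ (a vowel) → -aga → *igoetiriaga*.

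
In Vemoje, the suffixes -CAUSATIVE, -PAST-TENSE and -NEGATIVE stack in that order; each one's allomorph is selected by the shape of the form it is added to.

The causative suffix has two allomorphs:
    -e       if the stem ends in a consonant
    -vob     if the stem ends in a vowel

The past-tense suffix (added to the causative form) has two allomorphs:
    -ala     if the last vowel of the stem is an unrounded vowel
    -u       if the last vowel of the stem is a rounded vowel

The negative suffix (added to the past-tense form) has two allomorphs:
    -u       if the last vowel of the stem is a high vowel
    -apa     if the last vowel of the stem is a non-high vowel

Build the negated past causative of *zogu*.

zoguvobuu

The final sound of *zogu* is /u/, which is a vowel, so the causative suffix is -vob, giving *zoguvob*.
The last vowel of the causative form *zoguvob* is /o/, which is a rounded vowel, so the past-tense suffix is -u, giving *zoguvobu*.
The past-tense form *zoguvobu* — last vowel /u/ (a high vowel) → -u → *zoguvobuu*.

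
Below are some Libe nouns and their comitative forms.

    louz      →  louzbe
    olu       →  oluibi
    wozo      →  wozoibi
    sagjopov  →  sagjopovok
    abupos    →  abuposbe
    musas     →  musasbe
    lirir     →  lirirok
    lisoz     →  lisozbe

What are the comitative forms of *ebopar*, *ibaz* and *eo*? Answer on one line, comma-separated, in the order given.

eboparok, ibazbe, eoibi

The pattern is sibilance of the final sound: -be when the stem ends in a sibilant (*louz*, *abupos*, *musas*, *lisoz*); -ok when the stem ends in a non-sibilant consonant (*sagjopov*, *lirir*); -ibi when the stem ends in a vowel (*olu*, *wozo*).
*ebopar* — final sound /r/ (a non-sibilant consonant) → -ok → *eboparok*.
The final sound of *ibaz* is /z/, which is a sibilant, so the suffix is -be, giving *ibazbe*.
*eo*: final sound = /o/, a vowel → -ibi → *eoibi*.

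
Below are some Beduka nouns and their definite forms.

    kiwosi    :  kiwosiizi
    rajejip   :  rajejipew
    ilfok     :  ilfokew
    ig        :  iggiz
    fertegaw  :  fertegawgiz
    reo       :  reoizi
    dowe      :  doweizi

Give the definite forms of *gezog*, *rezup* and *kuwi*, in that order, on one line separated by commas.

gezoggiz, rezupew, kuwiizi

Looking at the final sound of each stem: -ew when the stem ends in a voiceless consonant (*rajejip*, *ilfok*); -giz when the stem ends in a voiced consonant (*ig*, *fertegaw*); -izi when the stem ends in a vowel (*kiwosi*, *reo*, *dowe*).
Since the final sound of *gezog* is /g/ (a voiced consonant), it takes -giz, giving *gezoggiz*.
*rezup* — final sound /p/ (a voiceless consonant) → -ew → *rezupew*.
The final sound of *kuwi* is /i/, which is a vowel, so the suffix is -izi, giving *kuwiizi*.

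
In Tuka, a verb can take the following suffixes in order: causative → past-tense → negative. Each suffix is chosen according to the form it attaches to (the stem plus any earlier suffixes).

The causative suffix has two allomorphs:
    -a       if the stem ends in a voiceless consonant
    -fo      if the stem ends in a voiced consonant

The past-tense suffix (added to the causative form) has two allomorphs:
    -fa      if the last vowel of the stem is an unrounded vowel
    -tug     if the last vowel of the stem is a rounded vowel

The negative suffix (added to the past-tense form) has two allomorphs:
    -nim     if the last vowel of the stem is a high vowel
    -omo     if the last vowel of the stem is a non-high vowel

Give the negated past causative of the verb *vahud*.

*vahud* — final consonant /d/ (voiced) → -fo → *vahudfo*.
Since the last vowel of the causative form *vahudfo* is /o/ (a rounded vowel), it takes -tug, giving *vahudfotug*.
Since the last vowel of the past-tense form *vahudfotug* is /u/ (a high vowel), it takes -nim, giving *vahudfotugnim*.

vahudfotugnim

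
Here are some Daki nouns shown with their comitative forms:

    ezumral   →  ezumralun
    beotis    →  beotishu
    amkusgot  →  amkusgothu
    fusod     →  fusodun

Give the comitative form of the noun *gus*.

Looking at the final consonant of each stem: -hu when the stem ends in a voiceless consonant (*beotis*, *amkusgot*); -un when the stem ends in a voiced consonant (*ezumral*, *fusod*).
*gus* — final consonant /s/ (voiceless) → -hu → *gushu*.

gushu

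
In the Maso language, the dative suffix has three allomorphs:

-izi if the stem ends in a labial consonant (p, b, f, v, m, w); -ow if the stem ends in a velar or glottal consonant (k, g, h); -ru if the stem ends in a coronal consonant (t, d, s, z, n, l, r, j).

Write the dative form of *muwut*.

muwutru

The final consonant of *muwut* is /t/, which is coronal, so the suffix is -ru, giving *muwutru*.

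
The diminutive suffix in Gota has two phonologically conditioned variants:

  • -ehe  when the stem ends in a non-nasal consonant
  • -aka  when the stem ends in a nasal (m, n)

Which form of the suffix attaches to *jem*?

*jem*: final consonant = /m/, a nasal → -aka.

-aka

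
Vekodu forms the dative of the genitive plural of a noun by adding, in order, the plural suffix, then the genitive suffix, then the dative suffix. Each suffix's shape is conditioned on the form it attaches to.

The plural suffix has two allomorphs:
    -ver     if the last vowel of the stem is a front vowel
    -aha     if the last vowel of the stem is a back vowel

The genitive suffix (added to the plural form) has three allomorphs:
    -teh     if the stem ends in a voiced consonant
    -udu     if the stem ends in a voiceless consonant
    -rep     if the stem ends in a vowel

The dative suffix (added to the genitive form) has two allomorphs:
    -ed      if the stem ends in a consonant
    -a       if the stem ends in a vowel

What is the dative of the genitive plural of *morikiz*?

*morikiz* — last vowel /i/ (a front vowel) → -ver → *morikizver*.
The final sound of the plural form *morikizver* is /r/, which is a voiced consonant, so the genitive suffix is -teh, giving *morikizverteh*.
The final sound of the genitive form *morikizverteh* is /h/, which is a consonant, so the dative suffix is -ed, giving *morikizvertehed*.

morikizvertehed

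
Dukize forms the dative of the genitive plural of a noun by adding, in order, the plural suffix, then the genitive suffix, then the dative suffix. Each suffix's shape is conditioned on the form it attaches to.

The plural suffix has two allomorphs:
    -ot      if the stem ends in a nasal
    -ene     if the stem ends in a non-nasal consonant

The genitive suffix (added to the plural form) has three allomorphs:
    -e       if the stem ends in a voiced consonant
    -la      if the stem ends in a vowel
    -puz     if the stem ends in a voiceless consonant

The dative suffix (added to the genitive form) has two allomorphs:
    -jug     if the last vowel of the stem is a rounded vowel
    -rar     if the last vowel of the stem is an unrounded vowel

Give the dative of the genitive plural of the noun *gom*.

The final consonant of *gom* is /m/, which is a nasal, so the plural suffix is -ot, giving *gomot*.
The plural form *gomot* — final sound /t/ (a voiceless consonant) → -puz → *gomotpuz*.
The last vowel of the genitive form *gomotpuz* is /u/, which is a rounded vowel, so the dative suffix is -jug, giving *gomotpuzjug*.

gomotpuzjug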